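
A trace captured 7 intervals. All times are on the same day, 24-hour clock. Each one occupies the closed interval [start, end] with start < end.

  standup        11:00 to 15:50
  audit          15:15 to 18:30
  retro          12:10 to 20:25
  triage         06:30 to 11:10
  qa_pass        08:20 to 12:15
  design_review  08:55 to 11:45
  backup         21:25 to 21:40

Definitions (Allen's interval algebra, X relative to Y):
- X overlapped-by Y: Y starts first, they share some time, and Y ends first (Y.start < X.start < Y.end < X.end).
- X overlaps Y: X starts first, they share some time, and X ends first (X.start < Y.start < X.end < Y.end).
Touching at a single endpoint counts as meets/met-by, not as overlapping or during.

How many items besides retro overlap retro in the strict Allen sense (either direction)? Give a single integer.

Target retro = [12:10, 20:25].
audit [15:15, 18:30] → during → no.
backup [21:25, 21:40] → after → no.
design_review [08:55, 11:45] → before → no.
qa_pass [08:20, 12:15] → overlaps → counts.
standup [11:00, 15:50] → overlaps → counts.
triage [06:30, 11:10] → before → no.
Total: 2.

2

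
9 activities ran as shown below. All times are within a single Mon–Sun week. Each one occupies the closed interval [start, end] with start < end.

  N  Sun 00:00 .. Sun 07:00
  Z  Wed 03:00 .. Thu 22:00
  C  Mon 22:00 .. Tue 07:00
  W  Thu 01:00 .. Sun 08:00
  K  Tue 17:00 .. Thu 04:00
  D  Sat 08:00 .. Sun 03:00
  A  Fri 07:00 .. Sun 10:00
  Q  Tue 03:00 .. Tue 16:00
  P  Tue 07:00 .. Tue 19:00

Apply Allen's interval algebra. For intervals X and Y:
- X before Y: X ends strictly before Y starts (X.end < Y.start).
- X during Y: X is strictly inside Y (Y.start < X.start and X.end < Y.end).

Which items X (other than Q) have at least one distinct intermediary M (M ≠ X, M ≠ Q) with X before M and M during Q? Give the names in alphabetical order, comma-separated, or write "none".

Target Q = [Tue 03:00, Tue 16:00].
Intermediaries M with M during Q: none.
Union: none.

none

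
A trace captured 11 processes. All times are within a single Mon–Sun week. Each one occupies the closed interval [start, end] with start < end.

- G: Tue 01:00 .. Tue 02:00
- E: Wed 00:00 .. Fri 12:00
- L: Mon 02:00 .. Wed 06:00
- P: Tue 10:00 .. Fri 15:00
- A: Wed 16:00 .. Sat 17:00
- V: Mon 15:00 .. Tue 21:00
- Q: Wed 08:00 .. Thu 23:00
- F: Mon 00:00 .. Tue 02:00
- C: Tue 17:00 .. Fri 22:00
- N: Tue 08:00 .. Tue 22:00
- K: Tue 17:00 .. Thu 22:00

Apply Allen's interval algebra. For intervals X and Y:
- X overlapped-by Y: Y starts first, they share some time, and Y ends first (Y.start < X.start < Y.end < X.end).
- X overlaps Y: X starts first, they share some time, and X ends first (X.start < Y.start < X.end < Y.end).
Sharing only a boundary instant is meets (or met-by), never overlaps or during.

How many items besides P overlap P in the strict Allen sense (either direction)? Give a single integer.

5

Target P = [Tue 10:00, Fri 15:00].
A [Wed 16:00, Sat 17:00] → overlapped-by → counts.
C [Tue 17:00, Fri 22:00] → overlapped-by → counts.
E [Wed 00:00, Fri 12:00] → during → no.
F [Mon 00:00, Tue 02:00] → before → no.
G [Tue 01:00, Tue 02:00] → before → no.
K [Tue 17:00, Thu 22:00] → during → no.
L [Mon 02:00, Wed 06:00] → overlaps → counts.
N [Tue 08:00, Tue 22:00] → overlaps → counts.
Q [Wed 08:00, Thu 23:00] → during → no.
V [Mon 15:00, Tue 21:00] → overlaps → counts.
Total: 5.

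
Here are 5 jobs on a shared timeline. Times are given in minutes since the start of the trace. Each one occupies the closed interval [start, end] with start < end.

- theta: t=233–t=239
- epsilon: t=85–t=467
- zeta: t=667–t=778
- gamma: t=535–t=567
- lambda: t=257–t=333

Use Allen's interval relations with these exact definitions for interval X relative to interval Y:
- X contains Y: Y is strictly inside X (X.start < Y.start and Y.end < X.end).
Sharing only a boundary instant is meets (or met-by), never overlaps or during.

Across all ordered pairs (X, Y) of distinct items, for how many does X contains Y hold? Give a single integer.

Checking all 20 ordered pairs for relation 'contains'; matching pairs in alphabetical order:
(epsilon, lambda): epsilon contains lambda ✓
(epsilon, theta): epsilon contains theta ✓
Count: 2.

2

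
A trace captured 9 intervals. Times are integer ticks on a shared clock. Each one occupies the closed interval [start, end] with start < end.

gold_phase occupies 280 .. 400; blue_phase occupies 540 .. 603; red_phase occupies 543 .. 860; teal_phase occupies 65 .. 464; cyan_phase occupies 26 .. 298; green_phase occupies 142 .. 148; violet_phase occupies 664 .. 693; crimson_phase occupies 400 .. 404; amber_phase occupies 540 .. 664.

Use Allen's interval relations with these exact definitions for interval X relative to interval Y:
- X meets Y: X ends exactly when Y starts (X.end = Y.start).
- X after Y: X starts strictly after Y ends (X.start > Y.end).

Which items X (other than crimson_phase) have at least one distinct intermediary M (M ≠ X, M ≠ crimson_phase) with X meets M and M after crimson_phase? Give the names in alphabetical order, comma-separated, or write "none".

amber_phase

Target crimson_phase = [400, 404].
Intermediaries M with M after crimson_phase: amber_phase, blue_phase, red_phase, violet_phase.
Via amber_phase — items with X meets amber_phase: none.
Via blue_phase — items with X meets blue_phase: none.
Via red_phase — items with X meets red_phase: none.
Via violet_phase — items with X meets violet_phase: amber_phase.
Union: amber_phase.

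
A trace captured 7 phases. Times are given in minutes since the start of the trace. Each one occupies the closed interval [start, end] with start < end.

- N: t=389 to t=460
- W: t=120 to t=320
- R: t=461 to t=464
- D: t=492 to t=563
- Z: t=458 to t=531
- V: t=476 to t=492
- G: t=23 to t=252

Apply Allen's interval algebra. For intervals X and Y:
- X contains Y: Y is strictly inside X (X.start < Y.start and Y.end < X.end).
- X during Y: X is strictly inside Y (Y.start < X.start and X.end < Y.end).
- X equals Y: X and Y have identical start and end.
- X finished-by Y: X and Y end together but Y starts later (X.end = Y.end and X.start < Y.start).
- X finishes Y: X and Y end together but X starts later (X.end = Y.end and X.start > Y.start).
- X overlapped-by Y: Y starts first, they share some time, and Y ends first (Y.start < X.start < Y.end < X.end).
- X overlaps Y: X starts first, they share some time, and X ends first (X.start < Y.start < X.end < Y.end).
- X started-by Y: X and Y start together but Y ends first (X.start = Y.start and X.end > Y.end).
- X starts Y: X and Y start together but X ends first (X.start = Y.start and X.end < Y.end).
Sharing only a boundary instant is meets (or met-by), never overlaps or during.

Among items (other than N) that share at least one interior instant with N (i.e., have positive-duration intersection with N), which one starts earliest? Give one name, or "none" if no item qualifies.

Target N = [t=389, t=460].
D [t=492, t=563] → after → excluded.
G [t=23, t=252] → before → excluded.
R [t=461, t=464] → after → excluded.
V [t=476, t=492] → after → excluded.
W [t=120, t=320] → before → excluded.
Z [t=458, t=531] → overlapped-by → candidate.
Among candidates, earliest start is t=458 → Z.

Z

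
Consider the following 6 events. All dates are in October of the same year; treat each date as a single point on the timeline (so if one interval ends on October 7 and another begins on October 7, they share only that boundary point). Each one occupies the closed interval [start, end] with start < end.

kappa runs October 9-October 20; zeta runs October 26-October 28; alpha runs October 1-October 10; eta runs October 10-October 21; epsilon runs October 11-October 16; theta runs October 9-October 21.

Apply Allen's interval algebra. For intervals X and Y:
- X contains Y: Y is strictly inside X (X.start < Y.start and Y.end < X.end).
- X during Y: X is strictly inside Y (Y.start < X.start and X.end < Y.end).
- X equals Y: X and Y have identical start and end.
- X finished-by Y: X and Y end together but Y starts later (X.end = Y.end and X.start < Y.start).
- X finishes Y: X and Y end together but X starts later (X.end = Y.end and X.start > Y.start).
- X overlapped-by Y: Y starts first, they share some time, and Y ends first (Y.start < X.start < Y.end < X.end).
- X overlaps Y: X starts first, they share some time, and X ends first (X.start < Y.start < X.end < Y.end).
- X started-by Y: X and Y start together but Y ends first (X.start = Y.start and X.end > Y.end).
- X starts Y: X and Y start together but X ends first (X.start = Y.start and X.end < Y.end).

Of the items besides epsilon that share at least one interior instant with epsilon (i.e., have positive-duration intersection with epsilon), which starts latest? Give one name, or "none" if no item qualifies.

eta

Target epsilon = [October 11, October 16].
alpha [October 1, October 10] → before → excluded.
eta [October 10, October 21] → contains → candidate.
kappa [October 9, October 20] → contains → candidate.
theta [October 9, October 21] → contains → candidate.
zeta [October 26, October 28] → after → excluded.
Among candidates, latest start is October 10 → eta.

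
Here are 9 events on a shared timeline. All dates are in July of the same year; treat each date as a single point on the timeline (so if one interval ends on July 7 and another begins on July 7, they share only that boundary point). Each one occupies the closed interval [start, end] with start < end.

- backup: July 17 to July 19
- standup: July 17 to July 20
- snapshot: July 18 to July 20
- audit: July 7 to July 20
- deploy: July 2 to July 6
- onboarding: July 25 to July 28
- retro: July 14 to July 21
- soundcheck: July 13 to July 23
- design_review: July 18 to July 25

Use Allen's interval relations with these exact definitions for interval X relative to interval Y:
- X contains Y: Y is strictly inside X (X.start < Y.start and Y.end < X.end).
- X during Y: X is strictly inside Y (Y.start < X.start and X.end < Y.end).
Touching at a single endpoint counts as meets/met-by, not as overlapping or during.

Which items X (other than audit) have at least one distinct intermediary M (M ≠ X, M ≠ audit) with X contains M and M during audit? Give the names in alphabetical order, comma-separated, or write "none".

Target audit = [July 7, July 20].
Intermediaries M with M during audit: backup.
Via backup — items with X contains backup: retro, soundcheck.
Union: retro, soundcheck.

retro, soundcheck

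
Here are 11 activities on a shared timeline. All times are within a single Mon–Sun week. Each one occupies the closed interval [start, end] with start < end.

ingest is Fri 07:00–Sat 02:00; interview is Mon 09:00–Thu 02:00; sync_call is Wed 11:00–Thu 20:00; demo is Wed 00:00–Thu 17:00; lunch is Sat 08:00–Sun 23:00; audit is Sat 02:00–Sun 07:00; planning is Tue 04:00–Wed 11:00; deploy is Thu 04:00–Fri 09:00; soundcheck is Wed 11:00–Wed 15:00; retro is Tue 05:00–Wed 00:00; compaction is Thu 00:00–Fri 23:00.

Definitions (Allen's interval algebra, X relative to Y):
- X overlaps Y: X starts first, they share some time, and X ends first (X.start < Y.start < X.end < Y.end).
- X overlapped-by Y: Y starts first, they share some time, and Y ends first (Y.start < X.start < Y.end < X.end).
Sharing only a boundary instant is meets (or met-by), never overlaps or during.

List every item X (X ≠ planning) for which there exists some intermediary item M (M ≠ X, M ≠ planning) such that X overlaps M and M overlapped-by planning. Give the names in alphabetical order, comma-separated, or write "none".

Target planning = [Tue 04:00, Wed 11:00].
Intermediaries M with M overlapped-by planning: demo.
Via demo — items with X overlaps demo: interview.
Union: interview.

interview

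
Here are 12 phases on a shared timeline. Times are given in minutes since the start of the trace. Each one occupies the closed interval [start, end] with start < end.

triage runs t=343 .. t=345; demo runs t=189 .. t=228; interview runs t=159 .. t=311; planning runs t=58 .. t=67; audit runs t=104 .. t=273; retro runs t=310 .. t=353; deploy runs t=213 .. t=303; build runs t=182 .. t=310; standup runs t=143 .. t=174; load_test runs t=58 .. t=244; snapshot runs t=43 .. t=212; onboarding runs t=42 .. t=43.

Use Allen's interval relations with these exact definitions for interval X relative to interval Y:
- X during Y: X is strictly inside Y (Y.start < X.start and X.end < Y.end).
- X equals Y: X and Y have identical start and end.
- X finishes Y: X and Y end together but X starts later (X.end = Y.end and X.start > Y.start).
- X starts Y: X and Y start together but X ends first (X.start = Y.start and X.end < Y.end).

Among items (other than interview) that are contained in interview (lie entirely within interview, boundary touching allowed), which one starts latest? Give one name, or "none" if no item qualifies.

Target interview = [t=159, t=311].
audit [t=104, t=273] → overlaps → excluded.
build [t=182, t=310] → during → candidate.
demo [t=189, t=228] → during → candidate.
deploy [t=213, t=303] → during → candidate.
load_test [t=58, t=244] → overlaps → excluded.
onboarding [t=42, t=43] → before → excluded.
planning [t=58, t=67] → before → excluded.
retro [t=310, t=353] → overlapped-by → excluded.
snapshot [t=43, t=212] → overlaps → excluded.
standup [t=143, t=174] → overlaps → excluded.
triage [t=343, t=345] → after → excluded.
Among candidates, latest start is t=213 → deploy.

deploy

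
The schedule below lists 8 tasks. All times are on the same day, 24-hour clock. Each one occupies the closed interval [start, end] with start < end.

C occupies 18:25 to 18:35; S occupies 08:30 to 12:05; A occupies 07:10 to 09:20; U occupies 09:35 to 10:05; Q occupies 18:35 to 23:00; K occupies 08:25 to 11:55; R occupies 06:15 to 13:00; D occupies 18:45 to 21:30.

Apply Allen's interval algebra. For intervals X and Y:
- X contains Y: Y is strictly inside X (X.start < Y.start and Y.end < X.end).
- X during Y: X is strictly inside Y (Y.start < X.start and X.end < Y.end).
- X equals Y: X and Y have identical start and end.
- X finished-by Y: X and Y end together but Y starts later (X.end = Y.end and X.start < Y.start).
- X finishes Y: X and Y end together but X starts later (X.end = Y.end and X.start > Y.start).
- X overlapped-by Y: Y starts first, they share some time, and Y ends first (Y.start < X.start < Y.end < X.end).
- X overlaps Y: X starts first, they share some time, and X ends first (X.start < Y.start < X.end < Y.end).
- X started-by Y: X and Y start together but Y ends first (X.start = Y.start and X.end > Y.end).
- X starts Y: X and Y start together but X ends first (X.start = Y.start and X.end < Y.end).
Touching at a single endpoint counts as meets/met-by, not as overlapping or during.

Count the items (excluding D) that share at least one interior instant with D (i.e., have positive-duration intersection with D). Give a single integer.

1

Target D = [18:45, 21:30].
A [07:10, 09:20] → before → no.
C [18:25, 18:35] → before → no.
K [08:25, 11:55] → before → no.
Q [18:35, 23:00] → contains → counts.
R [06:15, 13:00] → before → no.
S [08:30, 12:05] → before → no.
U [09:35, 10:05] → before → no.
Total: 1.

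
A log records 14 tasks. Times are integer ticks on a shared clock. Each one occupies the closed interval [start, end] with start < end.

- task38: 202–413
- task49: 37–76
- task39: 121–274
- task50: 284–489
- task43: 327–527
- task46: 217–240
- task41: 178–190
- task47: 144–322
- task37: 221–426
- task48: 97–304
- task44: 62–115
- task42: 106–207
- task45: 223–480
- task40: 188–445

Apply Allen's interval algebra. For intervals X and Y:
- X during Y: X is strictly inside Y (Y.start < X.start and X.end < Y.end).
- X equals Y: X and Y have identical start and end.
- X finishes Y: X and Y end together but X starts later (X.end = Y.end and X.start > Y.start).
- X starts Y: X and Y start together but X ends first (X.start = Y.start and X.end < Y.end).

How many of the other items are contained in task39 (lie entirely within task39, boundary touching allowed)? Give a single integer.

Target task39 = [121, 274].
task37 [221, 426] → overlapped-by → no.
task38 [202, 413] → overlapped-by → no.
task40 [188, 445] → overlapped-by → no.
task41 [178, 190] → during → counts.
task42 [106, 207] → overlaps → no.
task43 [327, 527] → after → no.
task44 [62, 115] → before → no.
task45 [223, 480] → overlapped-by → no.
task46 [217, 240] → during → counts.
task47 [144, 322] → overlapped-by → no.
task48 [97, 304] → contains → no.
task49 [37, 76] → before → no.
task50 [284, 489] → after → no.
Total: 2.

2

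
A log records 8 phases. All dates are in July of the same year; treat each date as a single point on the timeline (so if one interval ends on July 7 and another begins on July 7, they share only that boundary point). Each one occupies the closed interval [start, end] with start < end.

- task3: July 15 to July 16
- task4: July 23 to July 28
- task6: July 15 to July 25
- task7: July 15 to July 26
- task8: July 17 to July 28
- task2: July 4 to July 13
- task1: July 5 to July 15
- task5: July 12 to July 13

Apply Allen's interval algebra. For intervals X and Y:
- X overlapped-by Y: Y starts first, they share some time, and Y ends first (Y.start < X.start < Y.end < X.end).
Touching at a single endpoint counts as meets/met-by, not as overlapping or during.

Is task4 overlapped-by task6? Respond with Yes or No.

Yes

task4 = [July 23, July 28], task6 = [July 15, July 25].
Actual relation of task4 to task6: overlapped-by.
Asked whether 'overlapped-by' holds → Yes.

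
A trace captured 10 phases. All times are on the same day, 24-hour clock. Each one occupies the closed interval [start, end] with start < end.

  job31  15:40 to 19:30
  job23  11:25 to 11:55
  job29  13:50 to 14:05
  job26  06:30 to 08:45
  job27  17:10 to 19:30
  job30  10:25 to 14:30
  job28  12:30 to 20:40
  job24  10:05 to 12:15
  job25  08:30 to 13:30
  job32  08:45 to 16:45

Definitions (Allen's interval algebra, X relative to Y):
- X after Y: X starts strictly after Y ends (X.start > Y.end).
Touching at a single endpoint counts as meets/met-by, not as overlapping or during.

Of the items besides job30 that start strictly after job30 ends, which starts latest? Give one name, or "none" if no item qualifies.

job27

Target job30 = [10:25, 14:30].
job23 [11:25, 11:55] → during → excluded.
job24 [10:05, 12:15] → overlaps → excluded.
job25 [08:30, 13:30] → overlaps → excluded.
job26 [06:30, 08:45] → before → excluded.
job27 [17:10, 19:30] → after → candidate.
job28 [12:30, 20:40] → overlapped-by → excluded.
job29 [13:50, 14:05] → during → excluded.
job31 [15:40, 19:30] → after → candidate.
job32 [08:45, 16:45] → contains → excluded.
Among candidates, latest start is 17:10 → job27.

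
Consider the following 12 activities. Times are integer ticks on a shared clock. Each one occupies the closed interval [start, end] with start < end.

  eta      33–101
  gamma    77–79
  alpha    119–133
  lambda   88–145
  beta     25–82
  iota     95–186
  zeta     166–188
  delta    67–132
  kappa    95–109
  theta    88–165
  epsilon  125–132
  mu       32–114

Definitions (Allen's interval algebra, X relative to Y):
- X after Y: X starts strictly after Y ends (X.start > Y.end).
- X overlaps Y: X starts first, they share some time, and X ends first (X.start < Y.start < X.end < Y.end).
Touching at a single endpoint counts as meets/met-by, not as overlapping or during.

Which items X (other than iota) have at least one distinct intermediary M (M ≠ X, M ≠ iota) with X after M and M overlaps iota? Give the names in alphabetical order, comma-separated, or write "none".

Target iota = [95, 186].
Intermediaries M with M overlaps iota: delta, eta, lambda, mu, theta.
Via delta — items with X after delta: zeta.
Via eta — items with X after eta: alpha, epsilon, zeta.
Via lambda — items with X after lambda: zeta.
Via mu — items with X after mu: alpha, epsilon, zeta.
Via theta — items with X after theta: zeta.
Union: alpha, epsilon, zeta.

alpha, epsilon, zeta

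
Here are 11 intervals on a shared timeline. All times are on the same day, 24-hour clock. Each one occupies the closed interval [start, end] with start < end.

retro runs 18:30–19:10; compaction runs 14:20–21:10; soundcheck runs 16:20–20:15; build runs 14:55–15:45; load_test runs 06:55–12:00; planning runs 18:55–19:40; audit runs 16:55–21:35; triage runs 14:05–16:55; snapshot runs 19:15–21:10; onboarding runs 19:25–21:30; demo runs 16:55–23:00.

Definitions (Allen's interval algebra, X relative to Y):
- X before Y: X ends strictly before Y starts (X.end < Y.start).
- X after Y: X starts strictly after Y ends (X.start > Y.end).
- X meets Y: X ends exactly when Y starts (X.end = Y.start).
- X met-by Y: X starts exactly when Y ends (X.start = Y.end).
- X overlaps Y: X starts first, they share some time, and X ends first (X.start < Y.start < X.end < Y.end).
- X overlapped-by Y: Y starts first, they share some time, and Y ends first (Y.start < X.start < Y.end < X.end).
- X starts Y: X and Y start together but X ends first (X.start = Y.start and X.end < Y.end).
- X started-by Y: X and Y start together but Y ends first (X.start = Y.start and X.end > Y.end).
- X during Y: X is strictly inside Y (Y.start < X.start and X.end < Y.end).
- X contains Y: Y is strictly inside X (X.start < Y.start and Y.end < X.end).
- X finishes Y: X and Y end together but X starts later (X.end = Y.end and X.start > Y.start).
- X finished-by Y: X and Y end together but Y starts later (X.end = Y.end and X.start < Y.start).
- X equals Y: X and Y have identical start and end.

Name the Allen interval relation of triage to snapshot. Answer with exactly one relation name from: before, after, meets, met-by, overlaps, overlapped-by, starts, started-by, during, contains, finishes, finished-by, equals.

triage = [14:05, 16:55]; snapshot = [19:15, 21:10].
Compare endpoints: triage.start < snapshot.start, triage.start < snapshot.end, triage.end < snapshot.start, triage.end < snapshot.end.
That pattern is 'before'.

before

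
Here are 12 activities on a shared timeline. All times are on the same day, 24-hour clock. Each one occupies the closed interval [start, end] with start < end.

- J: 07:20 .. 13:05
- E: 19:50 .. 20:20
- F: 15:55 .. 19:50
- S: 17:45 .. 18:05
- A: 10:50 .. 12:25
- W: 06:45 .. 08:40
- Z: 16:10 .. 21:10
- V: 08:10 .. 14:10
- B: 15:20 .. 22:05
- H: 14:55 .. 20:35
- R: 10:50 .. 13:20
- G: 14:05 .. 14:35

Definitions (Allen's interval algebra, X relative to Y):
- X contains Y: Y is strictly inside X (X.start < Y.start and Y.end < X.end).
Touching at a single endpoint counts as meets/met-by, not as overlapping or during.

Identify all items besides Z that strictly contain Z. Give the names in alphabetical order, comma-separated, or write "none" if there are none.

B

Target Z = [16:10, 21:10].
A [10:50, 12:25] → before → no.
B [15:20, 22:05] → contains → yes.
E [19:50, 20:20] → during → no.
F [15:55, 19:50] → overlaps → no.
G [14:05, 14:35] → before → no.
H [14:55, 20:35] → overlaps → no.
J [07:20, 13:05] → before → no.
R [10:50, 13:20] → before → no.
S [17:45, 18:05] → during → no.
V [08:10, 14:10] → before → no.
W [06:45, 08:40] → before → no.
Result: B.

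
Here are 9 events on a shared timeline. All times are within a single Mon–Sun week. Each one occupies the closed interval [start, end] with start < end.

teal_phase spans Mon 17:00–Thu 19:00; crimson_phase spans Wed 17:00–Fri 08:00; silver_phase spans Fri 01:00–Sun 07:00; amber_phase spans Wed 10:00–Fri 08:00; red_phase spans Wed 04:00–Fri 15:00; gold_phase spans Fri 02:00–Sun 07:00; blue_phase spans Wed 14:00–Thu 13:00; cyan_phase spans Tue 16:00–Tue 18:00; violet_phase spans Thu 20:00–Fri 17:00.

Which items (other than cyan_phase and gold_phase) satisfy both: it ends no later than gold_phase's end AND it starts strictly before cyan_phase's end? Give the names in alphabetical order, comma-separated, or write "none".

Conditions: its end is no later than gold_phase's end (X.end <= Sun 07:00) AND its start is strictly before cyan_phase's end (X.start < Tue 18:00).
amber_phase: end Fri 08:00 <= Sun 07:00? ✓; start Wed 10:00 < Tue 18:00? ✗ → no.
blue_phase: end Thu 13:00 <= Sun 07:00? ✓; start Wed 14:00 < Tue 18:00? ✗ → no.
crimson_phase: end Fri 08:00 <= Sun 07:00? ✓; start Wed 17:00 < Tue 18:00? ✗ → no.
red_phase: end Fri 15:00 <= Sun 07:00? ✓; start Wed 04:00 < Tue 18:00? ✗ → no.
silver_phase: end Sun 07:00 <= Sun 07:00? ✓; start Fri 01:00 < Tue 18:00? ✗ → no.
teal_phase: end Thu 19:00 <= Sun 07:00? ✓; start Mon 17:00 < Tue 18:00? ✓ → yes.
violet_phase: end Fri 17:00 <= Sun 07:00? ✓; start Thu 20:00 < Tue 18:00? ✗ → no.
Result: teal_phase.

teal_phase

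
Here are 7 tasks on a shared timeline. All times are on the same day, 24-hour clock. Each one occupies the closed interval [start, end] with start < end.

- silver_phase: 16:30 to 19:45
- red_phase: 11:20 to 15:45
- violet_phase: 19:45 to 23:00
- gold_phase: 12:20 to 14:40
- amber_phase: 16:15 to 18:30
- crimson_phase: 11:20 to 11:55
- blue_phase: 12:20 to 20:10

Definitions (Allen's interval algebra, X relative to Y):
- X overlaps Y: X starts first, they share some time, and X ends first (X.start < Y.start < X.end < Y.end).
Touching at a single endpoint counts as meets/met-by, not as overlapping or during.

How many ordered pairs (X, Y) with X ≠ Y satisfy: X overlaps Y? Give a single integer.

3

Checking all 42 ordered pairs for relation 'overlaps'; matching pairs in alphabetical order:
(amber_phase, silver_phase): amber_phase overlaps silver_phase ✓
(blue_phase, violet_phase): blue_phase overlaps violet_phase ✓
(red_phase, blue_phase): red_phase overlaps blue_phase ✓
Count: 3.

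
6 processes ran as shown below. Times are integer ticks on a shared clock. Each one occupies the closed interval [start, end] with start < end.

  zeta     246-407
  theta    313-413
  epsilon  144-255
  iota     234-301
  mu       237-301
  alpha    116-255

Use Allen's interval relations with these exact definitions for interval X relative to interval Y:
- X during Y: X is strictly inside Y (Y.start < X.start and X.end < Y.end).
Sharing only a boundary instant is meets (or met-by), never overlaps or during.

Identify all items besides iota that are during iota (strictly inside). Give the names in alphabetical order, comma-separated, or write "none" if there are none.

none

Target iota = [234, 301].
alpha [116, 255] → overlaps → no.
epsilon [144, 255] → overlaps → no.
mu [237, 301] → finishes → no.
theta [313, 413] → after → no.
zeta [246, 407] → overlapped-by → no.
Result: none.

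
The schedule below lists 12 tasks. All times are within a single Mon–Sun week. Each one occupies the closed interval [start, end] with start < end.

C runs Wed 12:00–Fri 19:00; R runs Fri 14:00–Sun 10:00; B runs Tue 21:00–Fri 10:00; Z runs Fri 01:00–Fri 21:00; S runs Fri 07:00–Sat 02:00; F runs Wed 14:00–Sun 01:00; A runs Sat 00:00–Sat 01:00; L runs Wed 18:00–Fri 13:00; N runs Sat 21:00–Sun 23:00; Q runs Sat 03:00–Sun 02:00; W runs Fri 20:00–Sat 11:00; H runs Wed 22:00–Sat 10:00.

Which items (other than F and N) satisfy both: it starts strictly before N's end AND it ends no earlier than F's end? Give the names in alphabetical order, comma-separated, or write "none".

Conditions: its start is strictly before N's end (X.start < Sun 23:00) AND its end is no earlier than F's end (X.end >= Sun 01:00).
A: start Sat 00:00 < Sun 23:00? ✓; end Sat 01:00 >= Sun 01:00? ✗ → no.
B: start Tue 21:00 < Sun 23:00? ✓; end Fri 10:00 >= Sun 01:00? ✗ → no.
C: start Wed 12:00 < Sun 23:00? ✓; end Fri 19:00 >= Sun 01:00? ✗ → no.
H: start Wed 22:00 < Sun 23:00? ✓; end Sat 10:00 >= Sun 01:00? ✗ → no.
L: start Wed 18:00 < Sun 23:00? ✓; end Fri 13:00 >= Sun 01:00? ✗ → no.
Q: start Sat 03:00 < Sun 23:00? ✓; end Sun 02:00 >= Sun 01:00? ✓ → yes.
R: start Fri 14:00 < Sun 23:00? ✓; end Sun 10:00 >= Sun 01:00? ✓ → yes.
S: start Fri 07:00 < Sun 23:00? ✓; end Sat 02:00 >= Sun 01:00? ✗ → no.
W: start Fri 20:00 < Sun 23:00? ✓; end Sat 11:00 >= Sun 01:00? ✗ → no.
Z: start Fri 01:00 < Sun 23:00? ✓; end Fri 21:00 >= Sun 01:00? ✗ → no.
Result: Q, R.

Q, R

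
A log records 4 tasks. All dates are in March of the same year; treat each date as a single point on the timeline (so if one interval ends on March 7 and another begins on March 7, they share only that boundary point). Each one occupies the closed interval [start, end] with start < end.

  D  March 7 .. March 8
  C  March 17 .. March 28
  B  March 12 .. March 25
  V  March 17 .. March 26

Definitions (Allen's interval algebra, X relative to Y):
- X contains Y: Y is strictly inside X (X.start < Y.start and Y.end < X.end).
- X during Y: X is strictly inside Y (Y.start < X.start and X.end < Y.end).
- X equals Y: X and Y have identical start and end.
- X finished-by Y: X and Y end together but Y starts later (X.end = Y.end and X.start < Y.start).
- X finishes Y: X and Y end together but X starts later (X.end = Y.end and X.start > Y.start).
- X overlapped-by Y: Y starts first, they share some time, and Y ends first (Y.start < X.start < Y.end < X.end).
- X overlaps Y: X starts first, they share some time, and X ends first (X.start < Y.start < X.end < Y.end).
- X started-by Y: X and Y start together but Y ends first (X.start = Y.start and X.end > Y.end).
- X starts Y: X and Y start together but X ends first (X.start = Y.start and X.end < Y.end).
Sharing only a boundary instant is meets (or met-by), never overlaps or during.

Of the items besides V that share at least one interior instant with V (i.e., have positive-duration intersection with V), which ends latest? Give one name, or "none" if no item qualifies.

C

Target V = [March 17, March 26].
B [March 12, March 25] → overlaps → candidate.
C [March 17, March 28] → started-by → candidate.
D [March 7, March 8] → before → excluded.
Among candidates, latest end is March 28 → C.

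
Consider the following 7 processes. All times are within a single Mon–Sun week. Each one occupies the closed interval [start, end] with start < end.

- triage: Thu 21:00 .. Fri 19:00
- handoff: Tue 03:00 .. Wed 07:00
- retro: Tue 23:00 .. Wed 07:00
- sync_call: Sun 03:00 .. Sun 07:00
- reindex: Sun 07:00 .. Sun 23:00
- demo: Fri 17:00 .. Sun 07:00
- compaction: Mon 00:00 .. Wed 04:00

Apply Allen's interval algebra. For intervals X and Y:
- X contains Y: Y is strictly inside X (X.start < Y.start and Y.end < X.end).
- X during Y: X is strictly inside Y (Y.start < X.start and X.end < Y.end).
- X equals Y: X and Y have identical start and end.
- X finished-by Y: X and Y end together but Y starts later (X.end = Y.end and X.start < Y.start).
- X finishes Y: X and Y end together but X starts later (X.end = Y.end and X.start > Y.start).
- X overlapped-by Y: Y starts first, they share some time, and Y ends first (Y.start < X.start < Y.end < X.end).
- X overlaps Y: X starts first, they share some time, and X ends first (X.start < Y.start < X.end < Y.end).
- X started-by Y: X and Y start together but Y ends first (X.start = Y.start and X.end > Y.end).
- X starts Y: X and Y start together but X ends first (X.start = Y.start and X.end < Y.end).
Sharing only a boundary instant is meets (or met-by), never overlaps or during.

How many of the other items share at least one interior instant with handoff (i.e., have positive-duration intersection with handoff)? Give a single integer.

Target handoff = [Tue 03:00, Wed 07:00].
compaction [Mon 00:00, Wed 04:00] → overlaps → counts.
demo [Fri 17:00, Sun 07:00] → after → no.
reindex [Sun 07:00, Sun 23:00] → after → no.
retro [Tue 23:00, Wed 07:00] → finishes → counts.
sync_call [Sun 03:00, Sun 07:00] → after → no.
triage [Thu 21:00, Fri 19:00] → after → no.
Total: 2.

2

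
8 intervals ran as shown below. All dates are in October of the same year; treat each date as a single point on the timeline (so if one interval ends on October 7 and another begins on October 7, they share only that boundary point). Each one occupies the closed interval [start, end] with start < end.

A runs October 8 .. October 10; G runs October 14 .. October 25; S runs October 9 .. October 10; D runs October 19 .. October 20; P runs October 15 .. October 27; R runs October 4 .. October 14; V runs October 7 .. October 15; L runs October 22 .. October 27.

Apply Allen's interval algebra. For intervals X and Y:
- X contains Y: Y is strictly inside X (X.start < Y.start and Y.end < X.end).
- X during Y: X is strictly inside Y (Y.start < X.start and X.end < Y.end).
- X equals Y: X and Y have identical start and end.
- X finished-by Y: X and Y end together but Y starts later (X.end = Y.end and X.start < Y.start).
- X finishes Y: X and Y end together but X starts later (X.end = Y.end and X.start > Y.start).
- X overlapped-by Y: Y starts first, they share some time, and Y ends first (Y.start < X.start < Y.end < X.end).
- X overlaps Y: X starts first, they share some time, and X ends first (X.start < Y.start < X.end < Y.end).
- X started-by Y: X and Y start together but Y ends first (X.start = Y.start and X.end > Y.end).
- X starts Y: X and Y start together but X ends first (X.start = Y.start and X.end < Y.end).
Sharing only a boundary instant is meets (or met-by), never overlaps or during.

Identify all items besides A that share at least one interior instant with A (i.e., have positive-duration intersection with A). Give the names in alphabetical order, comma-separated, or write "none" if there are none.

R, S, V

Target A = [October 8, October 10].
D [October 19, October 20] → after → no.
G [October 14, October 25] → after → no.
L [October 22, October 27] → after → no.
P [October 15, October 27] → after → no.
R [October 4, October 14] → contains → yes.
S [October 9, October 10] → finishes → yes.
V [October 7, October 15] → contains → yes.
Result: R, S, V.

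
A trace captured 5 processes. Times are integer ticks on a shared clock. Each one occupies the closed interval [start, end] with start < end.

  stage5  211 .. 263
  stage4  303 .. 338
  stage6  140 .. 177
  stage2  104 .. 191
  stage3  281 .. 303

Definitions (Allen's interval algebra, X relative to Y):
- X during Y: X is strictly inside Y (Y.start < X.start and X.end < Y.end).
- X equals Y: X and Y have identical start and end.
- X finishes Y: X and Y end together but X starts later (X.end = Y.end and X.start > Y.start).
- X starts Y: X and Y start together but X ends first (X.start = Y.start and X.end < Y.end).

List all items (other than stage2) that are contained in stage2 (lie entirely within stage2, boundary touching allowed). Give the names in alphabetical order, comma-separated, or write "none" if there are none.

Target stage2 = [104, 191].
stage3 [281, 303] → after → no.
stage4 [303, 338] → after → no.
stage5 [211, 263] → after → no.
stage6 [140, 177] → during → yes.
Result: stage6.

stage6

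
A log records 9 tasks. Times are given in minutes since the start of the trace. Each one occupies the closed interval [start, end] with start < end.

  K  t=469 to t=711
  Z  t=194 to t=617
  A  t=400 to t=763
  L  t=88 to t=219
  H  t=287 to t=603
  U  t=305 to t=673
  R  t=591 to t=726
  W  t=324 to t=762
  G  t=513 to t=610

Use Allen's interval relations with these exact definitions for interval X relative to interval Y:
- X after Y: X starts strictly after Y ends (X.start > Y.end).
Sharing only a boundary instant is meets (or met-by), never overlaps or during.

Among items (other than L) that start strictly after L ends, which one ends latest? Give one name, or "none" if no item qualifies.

Target L = [t=88, t=219].
A [t=400, t=763] → after → candidate.
G [t=513, t=610] → after → candidate.
H [t=287, t=603] → after → candidate.
K [t=469, t=711] → after → candidate.
R [t=591, t=726] → after → candidate.
U [t=305, t=673] → after → candidate.
W [t=324, t=762] → after → candidate.
Z [t=194, t=617] → overlapped-by → excluded.
Among candidates, latest end is t=763 → A.

A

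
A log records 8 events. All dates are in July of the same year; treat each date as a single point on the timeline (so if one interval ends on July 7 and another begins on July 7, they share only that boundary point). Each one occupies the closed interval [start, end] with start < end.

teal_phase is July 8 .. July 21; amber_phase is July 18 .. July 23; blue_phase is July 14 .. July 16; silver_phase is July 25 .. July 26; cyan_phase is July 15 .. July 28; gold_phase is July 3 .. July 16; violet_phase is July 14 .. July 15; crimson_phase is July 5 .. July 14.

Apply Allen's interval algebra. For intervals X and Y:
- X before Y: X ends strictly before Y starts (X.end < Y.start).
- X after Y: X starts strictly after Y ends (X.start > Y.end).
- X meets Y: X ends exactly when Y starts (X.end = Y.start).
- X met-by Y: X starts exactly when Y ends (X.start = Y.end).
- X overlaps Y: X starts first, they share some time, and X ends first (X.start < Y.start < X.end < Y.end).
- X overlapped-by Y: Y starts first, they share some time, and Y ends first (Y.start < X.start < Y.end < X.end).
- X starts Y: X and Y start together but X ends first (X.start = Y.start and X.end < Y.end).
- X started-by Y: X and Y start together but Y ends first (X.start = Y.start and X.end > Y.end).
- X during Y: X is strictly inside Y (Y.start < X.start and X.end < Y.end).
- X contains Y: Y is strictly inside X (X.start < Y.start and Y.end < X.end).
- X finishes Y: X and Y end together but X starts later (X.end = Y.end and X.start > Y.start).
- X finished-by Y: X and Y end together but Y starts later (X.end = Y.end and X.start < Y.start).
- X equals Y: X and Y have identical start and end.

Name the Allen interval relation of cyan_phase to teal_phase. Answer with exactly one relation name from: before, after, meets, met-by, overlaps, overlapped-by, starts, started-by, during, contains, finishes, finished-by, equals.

cyan_phase = [July 15, July 28]; teal_phase = [July 8, July 21].
Compare endpoints: cyan_phase.start > teal_phase.start, cyan_phase.start < teal_phase.end, cyan_phase.end > teal_phase.start, cyan_phase.end > teal_phase.end.
That pattern is 'overlapped-by'.

overlapped-by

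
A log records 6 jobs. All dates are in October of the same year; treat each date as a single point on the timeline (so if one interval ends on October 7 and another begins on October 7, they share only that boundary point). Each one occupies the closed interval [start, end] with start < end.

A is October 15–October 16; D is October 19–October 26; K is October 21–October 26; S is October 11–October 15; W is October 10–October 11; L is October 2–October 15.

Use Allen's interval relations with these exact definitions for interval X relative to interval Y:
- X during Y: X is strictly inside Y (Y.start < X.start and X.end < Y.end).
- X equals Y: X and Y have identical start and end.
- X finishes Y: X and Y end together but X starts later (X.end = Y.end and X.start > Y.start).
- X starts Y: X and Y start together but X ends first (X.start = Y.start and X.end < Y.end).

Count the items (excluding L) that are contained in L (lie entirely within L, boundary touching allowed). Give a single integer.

Target L = [October 2, October 15].
A [October 15, October 16] → met-by → no.
D [October 19, October 26] → after → no.
K [October 21, October 26] → after → no.
S [October 11, October 15] → finishes → counts.
W [October 10, October 11] → during → counts.
Total: 2.

2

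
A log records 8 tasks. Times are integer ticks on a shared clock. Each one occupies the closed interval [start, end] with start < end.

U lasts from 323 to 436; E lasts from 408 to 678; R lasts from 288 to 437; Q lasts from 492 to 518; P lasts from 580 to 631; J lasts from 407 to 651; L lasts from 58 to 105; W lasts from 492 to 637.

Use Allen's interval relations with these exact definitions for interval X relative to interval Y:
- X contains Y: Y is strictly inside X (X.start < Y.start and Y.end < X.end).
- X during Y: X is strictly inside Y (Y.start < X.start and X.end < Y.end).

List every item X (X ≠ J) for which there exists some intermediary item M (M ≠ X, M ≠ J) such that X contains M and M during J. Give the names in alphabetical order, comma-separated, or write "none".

Target J = [407, 651].
Intermediaries M with M during J: P, Q, W.
Via P — items with X contains P: E, W.
Via Q — items with X contains Q: E.
Via W — items with X contains W: E.
Union: E, W.

E, W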